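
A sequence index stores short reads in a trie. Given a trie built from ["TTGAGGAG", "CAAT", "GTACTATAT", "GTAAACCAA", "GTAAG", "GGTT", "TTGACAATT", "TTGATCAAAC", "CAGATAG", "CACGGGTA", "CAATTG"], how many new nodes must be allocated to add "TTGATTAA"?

3

Walking "TTGATTAA" from the root, the first 5 characters ("TTGAT") follow existing edges; "T" is the first miss.
Each of the 3 remaining characters creates one node.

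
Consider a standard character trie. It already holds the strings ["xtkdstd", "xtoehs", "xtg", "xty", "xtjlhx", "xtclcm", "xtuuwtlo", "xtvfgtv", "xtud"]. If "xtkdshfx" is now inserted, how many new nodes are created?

"xtkds" is already a path in the trie; the remaining "hfx" must be added.
Each of the 3 remaining characters creates one node.

3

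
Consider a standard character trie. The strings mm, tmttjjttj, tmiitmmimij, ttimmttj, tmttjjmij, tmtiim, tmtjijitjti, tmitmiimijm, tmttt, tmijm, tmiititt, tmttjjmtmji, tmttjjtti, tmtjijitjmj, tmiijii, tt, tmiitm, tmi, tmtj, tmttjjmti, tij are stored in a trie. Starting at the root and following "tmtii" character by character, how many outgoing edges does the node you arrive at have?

1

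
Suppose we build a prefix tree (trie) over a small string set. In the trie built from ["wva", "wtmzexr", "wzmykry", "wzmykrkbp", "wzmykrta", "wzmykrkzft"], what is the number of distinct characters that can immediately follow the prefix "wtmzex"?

1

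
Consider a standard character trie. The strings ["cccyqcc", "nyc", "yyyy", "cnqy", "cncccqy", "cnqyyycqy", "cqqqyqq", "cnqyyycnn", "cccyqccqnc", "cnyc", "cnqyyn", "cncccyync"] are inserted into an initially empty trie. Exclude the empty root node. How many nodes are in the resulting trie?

45

Insert word by word; a character creates a node only if that edge doesn't already exist:
  "cccyqcc" → 7 new (c, c, c, y, q, c, c)
  "nyc" → 3 new (n, y, c)
  "yyyy" → 4 new (y, y, y, y)
  "cnqy" → prefix "c" already present; 3 new (n, q, y)
  "cncccqy" → prefix "cn" already present; 5 new (c, c, c, q, y)
  "cnqyyycqy" → prefix "cnqy" already present; 5 new (y, y, c, q, y)
  "cqqqyqq" → prefix "c" already present; 6 new (q, q, q, y, q, q)
  "cnqyyycnn" → prefix "cnqyyyc" already present; 2 new (n, n)
  "cccyqccqnc" → prefix "cccyqcc" already present; 3 new (q, n, c)
  "cnyc" → prefix "cn" already present; 2 new (y, c)
  "cnqyyn" → prefix "cnqyy" already present; 1 new (n)
  "cncccyync" → prefix "cnccc" already present; 4 new (y, y, n, c)
Total nodes = 7 + 3 + 4 + 3 + 5 + 5 + 6 + 2 + 3 + 2 + 1 + 4 = 45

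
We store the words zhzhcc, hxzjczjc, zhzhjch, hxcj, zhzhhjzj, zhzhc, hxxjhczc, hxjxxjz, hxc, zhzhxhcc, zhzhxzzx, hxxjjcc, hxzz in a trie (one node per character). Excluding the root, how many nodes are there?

Insert word by word; a character creates a node only if that edge doesn't already exist:
  "zhzhcc" → 6 new (z, h, z, h, c, c)
  "hxzjczjc" → 8 new (h, x, z, j, c, z, j, c)
  "zhzhjch" → prefix "zhzh" already present; 3 new (j, c, h)
  "hxcj" → prefix "hx" already present; 2 new (c, j)
  "zhzhhjzj" → prefix "zhzh" already present; 4 new (h, j, z, j)
  "zhzhc" → prefix "zhzhc" already present; 0 new (none)
  "hxxjhczc" → prefix "hx" already present; 6 new (x, j, h, c, z, c)
  "hxjxxjz" → prefix "hx" already present; 5 new (j, x, x, j, z)
  "hxc" → prefix "hxc" already present; 0 new (none)
  "zhzhxhcc" → prefix "zhzh" already present; 4 new (x, h, c, c)
  "zhzhxzzx" → prefix "zhzhx" already present; 3 new (z, z, x)
  "hxxjjcc" → prefix "hxxj" already present; 3 new (j, c, c)
  "hxzz" → prefix "hxz" already present; 1 new (z)
Total nodes = 6 + 8 + 3 + 2 + 4 + 0 + 6 + 5 + 0 + 4 + 3 + 3 + 1 = 45

45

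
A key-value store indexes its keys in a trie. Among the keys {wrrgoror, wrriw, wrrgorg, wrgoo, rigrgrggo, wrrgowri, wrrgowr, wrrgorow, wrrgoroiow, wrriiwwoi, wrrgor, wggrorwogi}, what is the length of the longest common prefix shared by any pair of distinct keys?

7

The deepest shared node is where two words last agree before diverging.
e.g. "wrrgoroiow" and "wrrgoror" share the prefix "wrrgoro" of length 7; no pair shares a longer one.
Longest shared-prefix length: 7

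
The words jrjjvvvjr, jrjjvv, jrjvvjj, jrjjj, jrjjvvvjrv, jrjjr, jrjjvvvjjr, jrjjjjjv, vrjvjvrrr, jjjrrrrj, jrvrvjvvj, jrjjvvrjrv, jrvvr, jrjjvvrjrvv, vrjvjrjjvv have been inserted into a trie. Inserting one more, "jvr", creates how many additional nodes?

The longest prefix of "jvr" already in the trie is "j" (length 1).
New nodes needed: |"jvr"| − 1 = 3 − 1 = 2.

2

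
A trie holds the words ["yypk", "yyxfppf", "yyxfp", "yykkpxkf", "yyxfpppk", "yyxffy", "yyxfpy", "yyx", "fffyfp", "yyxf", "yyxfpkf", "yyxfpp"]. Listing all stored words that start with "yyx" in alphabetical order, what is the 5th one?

yyxfpkf

Filter for "yyx…" and sort: "yyx", "yyxf", "yyxffy", "yyxfp", "yyxfpkf", "yyxfpp", "yyxfppf", "yyxfpppk", "yyxfpy"
The 5th is yyxfpkf.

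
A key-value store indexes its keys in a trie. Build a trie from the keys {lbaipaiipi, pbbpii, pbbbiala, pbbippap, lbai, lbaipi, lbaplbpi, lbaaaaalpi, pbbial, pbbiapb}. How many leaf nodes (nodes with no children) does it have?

Leaves are exactly the stored words that no other stored word extends.
Those words: "lbaaaaalpi", "lbaipaiipi", "lbaipi", "lbaplbpi", "pbbbiala", "pbbial", "pbbiapb", "pbbippap", "pbbpii"
Leaf count: 9

9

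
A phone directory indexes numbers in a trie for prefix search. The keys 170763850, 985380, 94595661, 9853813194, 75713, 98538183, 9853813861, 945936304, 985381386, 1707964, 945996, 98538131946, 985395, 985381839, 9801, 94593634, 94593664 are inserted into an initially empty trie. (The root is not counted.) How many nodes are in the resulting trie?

For each word, the new-node count is its length minus the longest prefix already in the trie:
  "170763850" → 9 new (1, 7, 0, 7, 6, 3, 8, 5, 0)
  "985380" → 6 new (9, 8, 5, 3, 8, 0)
  "94595661" → prefix "9" already present; 7 new (4, 5, 9, 5, 6, 6, 1)
  "9853813194" → prefix "98538" already present; 5 new (1, 3, 1, 9, 4)
  "75713" → 5 new (7, 5, 7, 1, 3)
  "98538183" → prefix "985381" already present; 2 new (8, 3)
  "9853813861" → prefix "9853813" already present; 3 new (8, 6, 1)
  "945936304" → prefix "9459" already present; 5 new (3, 6, 3, 0, 4)
  "985381386" → prefix "985381386" already present; 0 new (none)
  "1707964" → prefix "1707" already present; 3 new (9, 6, 4)
  "945996" → prefix "9459" already present; 2 new (9, 6)
  "98538131946" → prefix "9853813194" already present; 1 new (6)
  "985395" → prefix "9853" already present; 2 new (9, 5)
  "985381839" → prefix "98538183" already present; 1 new (9)
  "9801" → prefix "98" already present; 2 new (0, 1)
  "94593634" → prefix "9459363" already present; 1 new (4)
  "94593664" → prefix "945936" already present; 2 new (6, 4)
Total nodes = 9 + 6 + 7 + 5 + 5 + 2 + 3 + 5 + 0 + 3 + 2 + 1 + 2 + 1 + 2 + 1 + 2 = 56

56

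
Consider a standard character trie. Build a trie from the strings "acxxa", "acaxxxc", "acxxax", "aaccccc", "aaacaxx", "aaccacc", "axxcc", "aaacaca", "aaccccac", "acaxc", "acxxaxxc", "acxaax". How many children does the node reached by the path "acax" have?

2

Walk "acax" from the root, arriving at one node.
Distinct next characters after "acax": c, x.
That node has 2 child edges.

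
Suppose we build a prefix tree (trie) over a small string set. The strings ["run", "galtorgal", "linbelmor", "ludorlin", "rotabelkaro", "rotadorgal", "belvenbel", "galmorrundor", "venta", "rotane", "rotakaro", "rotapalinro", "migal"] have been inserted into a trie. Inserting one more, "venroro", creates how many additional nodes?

4

"ven" is already a path in the trie; the remaining "roro" must be added.
So 7 − 3 = 4 new nodes.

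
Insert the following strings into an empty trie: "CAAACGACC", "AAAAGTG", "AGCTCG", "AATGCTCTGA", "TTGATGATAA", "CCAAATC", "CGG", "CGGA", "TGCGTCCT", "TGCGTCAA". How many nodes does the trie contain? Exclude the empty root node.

Count nodes per top-level branch (shared prefixes stored once):
  'A'-branch (AAAAGTG, AATGCTCTGA, AGCTCG): 20 nodes
  'C'-branch (CAAACGACC, CCAAATC, CGG, CGGA): 18 nodes
  'T'-branch (TGCGTCAA, TGCGTCCT, TTGATGATAA): 19 nodes
Sum: 57

57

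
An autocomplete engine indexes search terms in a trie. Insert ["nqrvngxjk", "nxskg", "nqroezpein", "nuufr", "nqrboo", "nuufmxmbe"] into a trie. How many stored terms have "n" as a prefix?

Filter for entries beginning with "n":
Matches: "nqrboo", "nqroezpein", "nqrvngxjk", "nuufmxmbe", "nuufr", "nxskg"
Count: 6

6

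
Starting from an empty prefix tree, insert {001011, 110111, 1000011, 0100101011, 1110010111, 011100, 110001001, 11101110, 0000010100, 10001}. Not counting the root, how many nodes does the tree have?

58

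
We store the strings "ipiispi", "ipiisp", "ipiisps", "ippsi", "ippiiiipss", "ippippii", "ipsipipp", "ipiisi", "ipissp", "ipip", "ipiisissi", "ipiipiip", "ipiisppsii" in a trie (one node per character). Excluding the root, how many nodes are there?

Insert word by word; a character creates a node only if that edge doesn't already exist:
  "ipiispi" → 7 new (i, p, i, i, s, p, i)
  "ipiisp" → prefix "ipiisp" already present; 0 new (none)
  "ipiisps" → prefix "ipiisp" already present; 1 new (s)
  "ippsi" → prefix "ip" already present; 3 new (p, s, i)
  "ippiiiipss" → prefix "ipp" already present; 7 new (i, i, i, i, p, s, s)
  "ippippii" → prefix "ippi" already present; 4 new (p, p, i, i)
  "ipsipipp" → prefix "ip" already present; 6 new (s, i, p, i, p, p)
  "ipiisi" → prefix "ipiis" already present; 1 new (i)
  "ipissp" → prefix "ipi" already present; 3 new (s, s, p)
  "ipip" → prefix "ipi" already present; 1 new (p)
  "ipiisissi" → prefix "ipiisi" already present; 3 new (s, s, i)
  "ipiipiip" → prefix "ipii" already present; 4 new (p, i, i, p)
  "ipiisppsii" → prefix "ipiisp" already present; 4 new (p, s, i, i)
Total nodes = 7 + 0 + 1 + 3 + 7 + 4 + 6 + 1 + 3 + 1 + 3 + 4 + 4 = 44

44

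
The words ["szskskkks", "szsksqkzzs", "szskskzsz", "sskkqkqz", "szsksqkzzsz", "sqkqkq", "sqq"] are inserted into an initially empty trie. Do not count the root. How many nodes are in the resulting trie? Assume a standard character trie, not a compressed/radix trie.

Trie structure (* marks end of a word):
(root)
└─ s
   ├─ q
   │  ├─ k
   │  │  └─ q
   │  │     └─ k
   │  │        └─ q *
   │  └─ q *
   ├─ s
   │  └─ k
   │     └─ k
   │        └─ q
   │           └─ k
   │              └─ q
   │                 └─ z *
   └─ z
      └─ s
         └─ k
            └─ s
               ├─ k
               │  ├─ k
               │  │  └─ k
               │  │     └─ s *
               │  └─ z
               │     └─ s
               │        └─ z *
               └─ q
                  └─ k
                     └─ z
                        └─ z
                           └─ s *
                              └─ z *
Counting every labelled node above: 31.

31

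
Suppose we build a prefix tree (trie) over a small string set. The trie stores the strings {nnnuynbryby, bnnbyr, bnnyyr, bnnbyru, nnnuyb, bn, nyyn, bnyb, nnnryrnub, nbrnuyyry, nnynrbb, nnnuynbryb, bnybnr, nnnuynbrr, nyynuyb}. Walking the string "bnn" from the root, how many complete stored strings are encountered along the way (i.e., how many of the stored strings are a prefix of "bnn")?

Walk "bnn" from the root; an end-of-word marker is hit whenever a stored word is a prefix of "bnn".
Prefixes of the query that are stored words: "bn"
Count: 1

1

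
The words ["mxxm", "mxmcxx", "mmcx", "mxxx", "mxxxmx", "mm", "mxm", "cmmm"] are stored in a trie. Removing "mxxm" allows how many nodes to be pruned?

1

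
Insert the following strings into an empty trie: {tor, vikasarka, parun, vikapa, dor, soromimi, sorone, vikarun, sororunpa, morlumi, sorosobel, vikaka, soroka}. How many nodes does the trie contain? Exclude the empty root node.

Count nodes per top-level branch (shared prefixes stored once):
  'd'-branch (dor): 3 nodes
  'm'-branch (morlumi): 7 nodes
  'p'-branch (parun): 5 nodes
  's'-branch (soroka, soromimi, sorone, sororunpa, sorosobel): 22 nodes
  't'-branch (tor): 3 nodes
  'v'-branch (vikaka, vikapa, vikarun, vikasarka): 16 nodes
Sum: 56

56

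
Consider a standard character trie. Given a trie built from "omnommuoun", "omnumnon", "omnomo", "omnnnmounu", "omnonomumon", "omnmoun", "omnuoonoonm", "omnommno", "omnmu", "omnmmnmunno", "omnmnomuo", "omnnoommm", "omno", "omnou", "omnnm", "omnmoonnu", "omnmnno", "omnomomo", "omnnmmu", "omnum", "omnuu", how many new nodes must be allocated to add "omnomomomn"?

"omnomomo" is already a path in the trie; the remaining "mn" must be added.
Each of the 2 remaining characters creates one node.

2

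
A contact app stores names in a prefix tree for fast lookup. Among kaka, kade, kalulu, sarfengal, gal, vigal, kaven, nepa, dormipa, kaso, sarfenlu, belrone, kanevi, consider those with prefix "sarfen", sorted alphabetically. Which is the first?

DFS of the "sarfen" subtree visits, in order: "sarfengal", "sarfenlu"
The 1st is sarfengal.

sarfengal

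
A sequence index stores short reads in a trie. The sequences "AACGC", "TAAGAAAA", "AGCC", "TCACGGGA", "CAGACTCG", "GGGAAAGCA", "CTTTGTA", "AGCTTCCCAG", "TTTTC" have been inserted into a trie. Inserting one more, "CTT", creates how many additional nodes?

"CTT" is already a full path in the trie; only an end-marker is added.
No new nodes are needed: 0.

0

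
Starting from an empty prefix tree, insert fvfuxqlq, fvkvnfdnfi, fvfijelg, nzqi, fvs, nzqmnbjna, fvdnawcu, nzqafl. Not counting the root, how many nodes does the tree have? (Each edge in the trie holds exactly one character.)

Insert word by word; a character creates a node only if that edge doesn't already exist:
  "fvfuxqlq" → 8 new (f, v, f, u, x, q, l, q)
  "fvkvnfdnfi" → prefix "fv" already present; 8 new (k, v, n, f, d, n, f, i)
  "fvfijelg" → prefix "fvf" already present; 5 new (i, j, e, l, g)
  "nzqi" → 4 new (n, z, q, i)
  "fvs" → prefix "fv" already present; 1 new (s)
  "nzqmnbjna" → prefix "nzq" already present; 6 new (m, n, b, j, n, a)
  "fvdnawcu" → prefix "fv" already present; 6 new (d, n, a, w, c, u)
  "nzqafl" → prefix "nzq" already present; 3 new (a, f, l)
Total nodes = 8 + 8 + 5 + 4 + 1 + 6 + 6 + 3 = 41

41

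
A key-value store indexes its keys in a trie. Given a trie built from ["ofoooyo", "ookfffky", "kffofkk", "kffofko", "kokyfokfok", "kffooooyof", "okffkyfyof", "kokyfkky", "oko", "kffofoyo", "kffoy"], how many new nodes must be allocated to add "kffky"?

2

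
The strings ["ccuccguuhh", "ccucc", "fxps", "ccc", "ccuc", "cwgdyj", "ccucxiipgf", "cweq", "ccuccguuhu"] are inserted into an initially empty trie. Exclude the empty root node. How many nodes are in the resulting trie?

29

Count nodes per top-level branch (shared prefixes stored once):
  'c'-branch (ccc, ccuc, ccucc, ccuccguuhh, ccuccguuhu, ccucxiipgf, cweq, cwgdyj): 25 nodes
  'f'-branch (fxps): 4 nodes
Sum: 29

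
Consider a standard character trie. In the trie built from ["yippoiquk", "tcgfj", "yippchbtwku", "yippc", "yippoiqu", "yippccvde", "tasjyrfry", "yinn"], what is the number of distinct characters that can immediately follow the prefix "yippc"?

2

Follow the path "yippc" to its node, then look at its outgoing edges.
Distinct next characters after "yippc": c, h.
That node has 2 child edges.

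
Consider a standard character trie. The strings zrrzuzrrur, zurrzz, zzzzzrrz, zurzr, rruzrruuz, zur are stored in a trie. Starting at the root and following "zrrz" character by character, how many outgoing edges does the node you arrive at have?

Walk "zrrz" from the root, arriving at one node.
Characters that immediately follow "zrrz" among the stored strings: {u}.
That node has 1 child edge.

1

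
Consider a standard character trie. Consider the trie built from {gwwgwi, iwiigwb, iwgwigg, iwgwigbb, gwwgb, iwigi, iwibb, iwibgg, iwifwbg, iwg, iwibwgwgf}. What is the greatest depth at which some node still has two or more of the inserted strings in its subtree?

The deepest shared node is where two words last agree before diverging.
"iwgwigbb" and "iwgwigg" agree on "iwgwig" (6 characters) before diverging; nothing deeper is shared.
Longest shared-prefix length: 6

6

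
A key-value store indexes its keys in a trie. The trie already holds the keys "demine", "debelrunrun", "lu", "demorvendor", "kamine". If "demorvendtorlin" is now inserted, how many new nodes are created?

6

The longest prefix of "demorvendtorlin" already in the trie is "demorvend" (length 9).
Each of the 6 remaining characters creates one node.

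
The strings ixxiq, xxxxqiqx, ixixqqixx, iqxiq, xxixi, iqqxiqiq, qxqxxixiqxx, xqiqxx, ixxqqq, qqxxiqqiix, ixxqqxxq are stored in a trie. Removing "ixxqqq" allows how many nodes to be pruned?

1

Walk "ixxqqq" from the leaf back toward the root, removing each node that no remaining word uses.
The suffix "q" (1 node) is used only by "ixxqqq"; the node for "ixxqq" still has the child "x", so pruning stops there.
Nodes removed: 1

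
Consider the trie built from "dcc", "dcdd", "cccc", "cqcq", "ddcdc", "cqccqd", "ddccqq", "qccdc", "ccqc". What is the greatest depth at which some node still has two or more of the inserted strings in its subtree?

3

The deepest shared node is where two words last agree before diverging.
e.g. "cqccqd" and "cqcq" share the prefix "cqc" of length 3; no pair shares a longer one.
Longest shared-prefix length: 3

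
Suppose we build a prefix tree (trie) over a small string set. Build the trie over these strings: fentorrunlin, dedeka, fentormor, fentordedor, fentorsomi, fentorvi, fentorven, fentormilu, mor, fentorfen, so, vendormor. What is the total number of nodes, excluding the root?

54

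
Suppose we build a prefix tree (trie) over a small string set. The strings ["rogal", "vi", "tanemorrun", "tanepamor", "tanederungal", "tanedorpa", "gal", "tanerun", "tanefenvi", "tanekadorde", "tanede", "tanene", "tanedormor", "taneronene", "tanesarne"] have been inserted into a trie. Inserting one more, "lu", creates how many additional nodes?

2

Nothing in the trie begins with "l"; the whole of "lu" is new.
2 − 0 = 2 new nodes.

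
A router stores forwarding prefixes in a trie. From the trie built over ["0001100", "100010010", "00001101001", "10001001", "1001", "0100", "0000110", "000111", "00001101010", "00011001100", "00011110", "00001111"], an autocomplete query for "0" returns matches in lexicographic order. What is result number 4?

00001111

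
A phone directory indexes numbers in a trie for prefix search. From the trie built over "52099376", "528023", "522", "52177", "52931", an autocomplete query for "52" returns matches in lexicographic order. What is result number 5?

Filter for "52…" and sort: "52099376", "52177", "522", "528023", "52931"
Position 5: 52931

52931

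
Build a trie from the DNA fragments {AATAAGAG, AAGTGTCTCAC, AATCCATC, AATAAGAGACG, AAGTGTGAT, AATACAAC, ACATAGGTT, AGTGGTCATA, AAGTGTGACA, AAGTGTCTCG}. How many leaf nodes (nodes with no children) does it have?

9

A leaf is a node with no children — equivalently, the end of a word that is not a proper prefix of any other stored word.
Those words: "AAGTGTCTCAC", "AAGTGTCTCG", "AAGTGTGACA", "AAGTGTGAT", "AATAAGAGACG", "AATACAAC", "AATCCATC", "ACATAGGTT", "AGTGGTCATA"
Leaf count: 9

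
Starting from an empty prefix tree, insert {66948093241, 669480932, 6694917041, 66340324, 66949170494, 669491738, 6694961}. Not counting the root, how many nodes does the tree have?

29

Trie structure (* marks end of a word):
(root)
└─ 6
   └─ 6
      ├─ 3
      │  └─ 4
      │     └─ 0
      │        └─ 3
      │           └─ 2
      │              └─ 4 *
      └─ 9
         └─ 4
            ├─ 8
            │  └─ 0
            │     └─ 9
            │        └─ 3
            │           └─ 2 *
            │              └─ 4
            │                 └─ 1 *
            └─ 9
               ├─ 1
               │  └─ 7
               │     ├─ 0
               │     │  └─ 4
               │     │     ├─ 1 *
               │     │     └─ 9
               │     │        └─ 4 *
               │     └─ 3
               │        └─ 8 *
               └─ 6
                  └─ 1 *
Counting every labelled node above: 29.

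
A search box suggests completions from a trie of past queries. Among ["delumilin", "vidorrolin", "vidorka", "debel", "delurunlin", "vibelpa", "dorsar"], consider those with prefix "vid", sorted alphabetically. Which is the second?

Words with prefix "vid", in lexicographic order: "vidorka", "vidorrolin"
Position 2: vidorrolin

vidorrolin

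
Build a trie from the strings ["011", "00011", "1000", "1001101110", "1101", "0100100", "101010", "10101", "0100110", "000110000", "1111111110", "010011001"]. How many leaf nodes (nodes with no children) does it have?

9

A leaf is a node with no children — equivalently, the end of a word that is not a proper prefix of any other stored word.
Those words: "000110000", "0100100", "010011001", "011", "1000", "1001101110", "101010", "1101", "1111111110"
Leaf count: 9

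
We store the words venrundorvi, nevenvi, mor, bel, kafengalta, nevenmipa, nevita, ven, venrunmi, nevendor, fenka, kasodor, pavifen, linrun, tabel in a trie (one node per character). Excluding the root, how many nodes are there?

For each word, the new-node count is its length minus the longest prefix already in the trie:
  "venrundorvi" → 11 new (v, e, n, r, u, n, d, o, r, v, i)
  "nevenvi" → 7 new (n, e, v, e, n, v, i)
  "mor" → 3 new (m, o, r)
  "bel" → 3 new (b, e, l)
  "kafengalta" → 10 new (k, a, f, e, n, g, a, l, t, a)
  "nevenmipa" → prefix "neven" already present; 4 new (m, i, p, a)
  "nevita" → prefix "nev" already present; 3 new (i, t, a)
  "ven" → prefix "ven" already present; 0 new (none)
  "venrunmi" → prefix "venrun" already present; 2 new (m, i)
  "nevendor" → prefix "neven" already present; 3 new (d, o, r)
  "fenka" → 5 new (f, e, n, k, a)
  "kasodor" → prefix "ka" already present; 5 new (s, o, d, o, r)
  "pavifen" → 7 new (p, a, v, i, f, e, n)
  "linrun" → 6 new (l, i, n, r, u, n)
  "tabel" → 5 new (t, a, b, e, l)
Total nodes = 11 + 7 + 3 + 3 + 10 + 4 + 3 + 0 + 2 + 3 + 5 + 5 + 7 + 6 + 5 = 74

74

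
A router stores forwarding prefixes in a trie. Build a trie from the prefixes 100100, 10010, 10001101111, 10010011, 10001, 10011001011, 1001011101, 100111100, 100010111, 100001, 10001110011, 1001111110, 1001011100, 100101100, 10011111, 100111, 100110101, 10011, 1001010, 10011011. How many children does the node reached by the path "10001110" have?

1

Follow the path "10001110" to its node, then look at its outgoing edges.
Characters that immediately follow "10001110" among the stored strings: {0}.
That node has 1 child edge.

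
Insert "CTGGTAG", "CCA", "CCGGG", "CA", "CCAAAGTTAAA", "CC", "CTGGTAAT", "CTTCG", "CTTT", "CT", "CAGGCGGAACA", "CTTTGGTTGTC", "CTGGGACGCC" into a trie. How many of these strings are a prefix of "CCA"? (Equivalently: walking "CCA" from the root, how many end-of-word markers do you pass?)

2

Walk "CCA" from the root; an end-of-word marker is hit whenever a stored word is a prefix of "CCA".
Prefixes of the query that are stored words: "CC", "CCA"
Count: 2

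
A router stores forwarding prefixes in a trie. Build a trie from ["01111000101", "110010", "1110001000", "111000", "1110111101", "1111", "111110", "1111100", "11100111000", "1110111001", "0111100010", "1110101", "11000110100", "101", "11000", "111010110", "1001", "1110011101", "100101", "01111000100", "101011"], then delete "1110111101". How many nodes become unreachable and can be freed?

Walk "1110111101" from the leaf back toward the root, removing each node that no remaining word uses.
The suffix "101" (3 nodes) is used only by "1110111101"; the node for "1110111" still has the child "0", so pruning stops there.
Nodes removed: 3

3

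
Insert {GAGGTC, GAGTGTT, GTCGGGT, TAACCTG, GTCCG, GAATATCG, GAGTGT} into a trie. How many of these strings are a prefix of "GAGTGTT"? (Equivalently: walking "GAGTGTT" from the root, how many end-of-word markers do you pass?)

2

Check each prefix of "GAGTGTT" against the stored set — each match is an end-marker on the path.
Prefixes of the query that are stored words: "GAGTGT", "GAGTGTT"
Count: 2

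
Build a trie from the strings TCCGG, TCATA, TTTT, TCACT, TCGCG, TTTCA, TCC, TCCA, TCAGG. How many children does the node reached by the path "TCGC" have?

Walk "TCGC" from the root, arriving at one node.
Distinct next characters after "TCGC": G.
That node has 1 child edge.

1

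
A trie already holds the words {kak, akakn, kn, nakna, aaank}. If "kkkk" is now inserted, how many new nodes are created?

3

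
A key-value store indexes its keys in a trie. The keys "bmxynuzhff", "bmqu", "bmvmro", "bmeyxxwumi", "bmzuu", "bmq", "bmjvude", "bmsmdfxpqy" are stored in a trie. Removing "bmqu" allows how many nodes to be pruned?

Walk "bmqu" from the leaf back toward the root, removing each node that no remaining word uses.
The suffix "u" (1 node) is used only by "bmqu"; "bmq" is itself a stored word, so pruning stops there.
Nodes removed: 1

1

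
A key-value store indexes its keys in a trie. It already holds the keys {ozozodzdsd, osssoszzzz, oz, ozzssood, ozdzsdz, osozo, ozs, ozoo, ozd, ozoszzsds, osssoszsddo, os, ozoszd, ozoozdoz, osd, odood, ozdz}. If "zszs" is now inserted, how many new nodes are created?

No existing word starts with "z", so every character of "zszs" needs a new node.
4 − 0 = 4 new nodes.

4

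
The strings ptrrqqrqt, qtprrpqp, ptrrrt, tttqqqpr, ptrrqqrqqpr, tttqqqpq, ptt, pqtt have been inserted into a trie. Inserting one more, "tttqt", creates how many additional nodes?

Walking "tttqt" from the root, the first 4 characters ("tttq") follow existing edges; "t" is the first miss.
So 5 − 4 = 1 new nodes.

1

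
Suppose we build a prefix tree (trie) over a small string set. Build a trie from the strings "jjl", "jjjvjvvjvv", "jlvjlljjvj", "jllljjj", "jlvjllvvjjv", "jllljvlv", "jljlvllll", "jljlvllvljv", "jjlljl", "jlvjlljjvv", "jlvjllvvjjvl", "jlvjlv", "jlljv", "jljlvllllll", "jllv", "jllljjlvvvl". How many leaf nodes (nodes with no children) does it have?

13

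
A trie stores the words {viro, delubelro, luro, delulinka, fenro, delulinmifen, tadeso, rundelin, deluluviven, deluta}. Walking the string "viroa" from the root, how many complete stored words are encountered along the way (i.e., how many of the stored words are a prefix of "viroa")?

Traverse "viroa" character by character; count nodes along the way that are marked as word ends.
Prefixes of the query that are stored words: "viro"
Count: 1

1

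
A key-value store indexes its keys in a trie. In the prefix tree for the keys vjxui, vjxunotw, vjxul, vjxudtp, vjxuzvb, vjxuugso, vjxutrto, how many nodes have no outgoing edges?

Leaves are exactly the stored words that no other stored word extends.
Those words: "vjxudtp", "vjxui", "vjxul", "vjxunotw", "vjxutrto", "vjxuugso", "vjxuzvb"
Leaf count: 7

7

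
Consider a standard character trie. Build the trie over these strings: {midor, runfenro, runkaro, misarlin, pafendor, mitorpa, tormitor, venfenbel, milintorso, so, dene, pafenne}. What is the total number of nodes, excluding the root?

Insert word by word; a character creates a node only if that edge doesn't already exist:
  "midor" → 5 new (m, i, d, o, r)
  "runfenro" → 8 new (r, u, n, f, e, n, r, o)
  "runkaro" → prefix "run" already present; 4 new (k, a, r, o)
  "misarlin" → prefix "mi" already present; 6 new (s, a, r, l, i, n)
  "pafendor" → 8 new (p, a, f, e, n, d, o, r)
  "mitorpa" → prefix "mi" already present; 5 new (t, o, r, p, a)
  "tormitor" → 8 new (t, o, r, m, i, t, o, r)
  "venfenbel" → 9 new (v, e, n, f, e, n, b, e, l)
  "milintorso" → prefix "mi" already present; 8 new (l, i, n, t, o, r, s, o)
  "so" → 2 new (s, o)
  "dene" → 4 new (d, e, n, e)
  "pafenne" → prefix "pafen" already present; 2 new (n, e)
Total nodes = 5 + 8 + 4 + 6 + 8 + 5 + 8 + 9 + 8 + 2 + 4 + 2 = 69

69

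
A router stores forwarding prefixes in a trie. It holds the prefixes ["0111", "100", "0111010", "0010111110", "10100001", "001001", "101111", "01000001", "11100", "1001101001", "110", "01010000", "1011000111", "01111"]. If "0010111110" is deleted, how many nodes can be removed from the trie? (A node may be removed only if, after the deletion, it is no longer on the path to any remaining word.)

6

Walk "0010111110" from the leaf back toward the root, removing each node that no remaining word uses.
The suffix "111110" (6 nodes) is used only by "0010111110"; the node for "0010" still has the child "0", so pruning stops there.
Nodes removed: 6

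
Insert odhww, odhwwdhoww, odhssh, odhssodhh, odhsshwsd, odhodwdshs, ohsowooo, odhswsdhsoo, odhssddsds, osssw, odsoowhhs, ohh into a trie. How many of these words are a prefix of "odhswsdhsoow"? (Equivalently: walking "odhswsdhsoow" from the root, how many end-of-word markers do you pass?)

Walk "odhswsdhsoow" from the root; an end-of-word marker is hit whenever a stored word is a prefix of "odhswsdhsoow".
Prefixes of the query that are stored words: "odhswsdhsoo"
Count: 1

1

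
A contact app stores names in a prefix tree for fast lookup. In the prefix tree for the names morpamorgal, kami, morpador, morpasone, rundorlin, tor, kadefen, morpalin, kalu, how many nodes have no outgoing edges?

9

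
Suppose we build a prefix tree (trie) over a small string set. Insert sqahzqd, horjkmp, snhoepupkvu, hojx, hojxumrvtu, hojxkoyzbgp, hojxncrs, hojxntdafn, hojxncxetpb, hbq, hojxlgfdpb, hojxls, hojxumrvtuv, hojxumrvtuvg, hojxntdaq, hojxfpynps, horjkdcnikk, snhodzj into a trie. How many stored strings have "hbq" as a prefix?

Traverse to the node for "hbq", then collect every word in that subtree.
Matches: "hbq"
Count: 1

1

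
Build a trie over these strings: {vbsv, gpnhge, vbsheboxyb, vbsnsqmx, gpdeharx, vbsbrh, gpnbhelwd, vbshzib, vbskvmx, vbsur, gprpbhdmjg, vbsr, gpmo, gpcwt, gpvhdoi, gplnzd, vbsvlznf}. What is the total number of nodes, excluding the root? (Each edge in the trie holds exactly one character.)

73

For each word, the new-node count is its length minus the longest prefix already in the trie:
  "vbsv" → 4 new (v, b, s, v)
  "gpnhge" → 6 new (g, p, n, h, g, e)
  "vbsheboxyb" → prefix "vbs" already present; 7 new (h, e, b, o, x, y, b)
  "vbsnsqmx" → prefix "vbs" already present; 5 new (n, s, q, m, x)
  "gpdeharx" → prefix "gp" already present; 6 new (d, e, h, a, r, x)
  "vbsbrh" → prefix "vbs" already present; 3 new (b, r, h)
  "gpnbhelwd" → prefix "gpn" already present; 6 new (b, h, e, l, w, d)
  "vbshzib" → prefix "vbsh" already present; 3 new (z, i, b)
  "vbskvmx" → prefix "vbs" already present; 4 new (k, v, m, x)
  "vbsur" → prefix "vbs" already present; 2 new (u, r)
  "gprpbhdmjg" → prefix "gp" already present; 8 new (r, p, b, h, d, m, j, g)
  "vbsr" → prefix "vbs" already present; 1 new (r)
  "gpmo" → prefix "gp" already present; 2 new (m, o)
  "gpcwt" → prefix "gp" already present; 3 new (c, w, t)
  "gpvhdoi" → prefix "gp" already present; 5 new (v, h, d, o, i)
  "gplnzd" → prefix "gp" already present; 4 new (l, n, z, d)
  "vbsvlznf" → prefix "vbsv" already present; 4 new (l, z, n, f)
Total nodes = 4 + 6 + 7 + 5 + 6 + 3 + 6 + 3 + 4 + 2 + 8 + 1 + 2 + 3 + 5 + 4 + 4 = 73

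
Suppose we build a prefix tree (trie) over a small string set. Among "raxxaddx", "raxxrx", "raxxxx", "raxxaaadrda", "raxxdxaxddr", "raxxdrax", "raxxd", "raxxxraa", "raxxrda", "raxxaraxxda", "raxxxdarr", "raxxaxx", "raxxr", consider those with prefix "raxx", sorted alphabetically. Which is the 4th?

raxxaxx

Filter for "raxx…" and sort: "raxxaaadrda", "raxxaddx", "raxxaraxxda", "raxxaxx", "raxxd", "raxxdrax", "raxxdxaxddr", "raxxr", "raxxrda", "raxxrx", "raxxxdarr", "raxxxraa", "raxxxx"
The 4th is raxxaxx.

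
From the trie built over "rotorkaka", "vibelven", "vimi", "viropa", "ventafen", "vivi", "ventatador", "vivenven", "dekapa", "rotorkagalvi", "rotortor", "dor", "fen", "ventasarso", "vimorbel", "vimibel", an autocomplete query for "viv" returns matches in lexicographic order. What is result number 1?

Filter for "viv…" and sort: "vivenven", "vivi"
Position 1: vivenven

vivenven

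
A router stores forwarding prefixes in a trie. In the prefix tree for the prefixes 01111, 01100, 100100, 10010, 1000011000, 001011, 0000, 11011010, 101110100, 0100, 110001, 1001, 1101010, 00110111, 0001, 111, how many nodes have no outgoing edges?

Leaves are exactly the stored words that no other stored word extends.
Those words: "0000", "0001", "001011", "00110111", "0100", "01100", "01111", "1000011000", "100100", "101110100", "110001", "1101010", "11011010", "111"
Leaf count: 14

14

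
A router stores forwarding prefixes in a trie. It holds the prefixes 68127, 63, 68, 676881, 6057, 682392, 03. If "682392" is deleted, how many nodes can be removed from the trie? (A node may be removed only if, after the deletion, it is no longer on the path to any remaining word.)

After clearing the end-marker at "682392", prune upward until reaching a node still needed by another word.
The suffix "2392" (4 nodes) is used only by "682392"; the node for "68" still has the child "1", so pruning stops there.
Nodes removed: 4

4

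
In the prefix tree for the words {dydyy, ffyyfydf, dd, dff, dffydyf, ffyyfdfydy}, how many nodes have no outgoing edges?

A leaf is a node with no children — equivalently, the end of a word that is not a proper prefix of any other stored word.
Those words: "dd", "dffydyf", "dydyy", "ffyyfdfydy", "ffyyfydf"
Leaf count: 5

5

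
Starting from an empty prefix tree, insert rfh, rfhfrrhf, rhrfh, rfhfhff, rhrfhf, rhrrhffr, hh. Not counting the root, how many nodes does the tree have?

23

Count nodes per top-level branch (shared prefixes stored once):
  'h'-branch (hh): 2 nodes
  'r'-branch (rfh, rfhfhff, rfhfrrhf, rhrfh, rhrfhf, rhrrhffr): 21 nodes
Sum: 23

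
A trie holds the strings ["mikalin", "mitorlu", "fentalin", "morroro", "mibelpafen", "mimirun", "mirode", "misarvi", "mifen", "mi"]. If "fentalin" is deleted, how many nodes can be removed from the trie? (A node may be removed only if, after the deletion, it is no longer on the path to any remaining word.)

8

After clearing the end-marker at "fentalin", prune upward until reaching a node still needed by another word.
No other word shares any prefix with "fentalin", so all 8 of its nodes go.
Nodes removed: 8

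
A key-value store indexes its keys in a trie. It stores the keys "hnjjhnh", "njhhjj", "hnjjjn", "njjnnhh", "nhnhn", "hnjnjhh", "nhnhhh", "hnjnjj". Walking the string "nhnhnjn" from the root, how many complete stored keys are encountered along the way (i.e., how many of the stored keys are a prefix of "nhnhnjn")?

1

Check each prefix of "nhnhnjn" against the stored set — each match is an end-marker on the path.
Prefixes of the query that are stored words: "nhnhn"
Count: 1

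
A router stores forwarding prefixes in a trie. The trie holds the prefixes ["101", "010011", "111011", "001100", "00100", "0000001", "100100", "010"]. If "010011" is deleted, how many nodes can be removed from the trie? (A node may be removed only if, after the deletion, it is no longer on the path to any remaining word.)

Walk "010011" from the leaf back toward the root, removing each node that no remaining word uses.
The suffix "011" (3 nodes) is used only by "010011"; "010" is itself a stored word, so pruning stops there.
Nodes removed: 3

3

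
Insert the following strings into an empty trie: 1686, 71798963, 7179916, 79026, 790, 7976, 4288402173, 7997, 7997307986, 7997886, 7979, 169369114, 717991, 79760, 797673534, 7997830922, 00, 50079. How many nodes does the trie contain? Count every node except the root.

68

For each word, the new-node count is its length minus the longest prefix already in the trie:
  "1686" → 4 new (1, 6, 8, 6)
  "71798963" → 8 new (7, 1, 7, 9, 8, 9, 6, 3)
  "7179916" → prefix "7179" already present; 3 new (9, 1, 6)
  "79026" → prefix "7" already present; 4 new (9, 0, 2, 6)
  "790" → prefix "790" already present; 0 new (none)
  "7976" → prefix "79" already present; 2 new (7, 6)
  "4288402173" → 10 new (4, 2, 8, 8, 4, 0, 2, 1, 7, 3)
  "7997" → prefix "79" already present; 2 new (9, 7)
  "7997307986" → prefix "7997" already present; 6 new (3, 0, 7, 9, 8, 6)
  "7997886" → prefix "7997" already present; 3 new (8, 8, 6)
  "7979" → prefix "797" already present; 1 new (9)
  "169369114" → prefix "16" already present; 7 new (9, 3, 6, 9, 1, 1, 4)
  "717991" → prefix "717991" already present; 0 new (none)
  "79760" → prefix "7976" already present; 1 new (0)
  "797673534" → prefix "7976" already present; 5 new (7, 3, 5, 3, 4)
  "7997830922" → prefix "79978" already present; 5 new (3, 0, 9, 2, 2)
  "00" → 2 new (0, 0)
  "50079" → 5 new (5, 0, 0, 7, 9)
Total nodes = 4 + 8 + 3 + 4 + 0 + 2 + 10 + 2 + 6 + 3 + 1 + 7 + 0 + 1 + 5 + 5 + 2 + 5 = 68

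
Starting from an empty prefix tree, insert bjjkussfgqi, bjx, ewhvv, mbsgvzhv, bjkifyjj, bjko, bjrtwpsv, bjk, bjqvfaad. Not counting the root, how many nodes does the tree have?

44

Insert word by word; a character creates a node only if that edge doesn't already exist:
  "bjjkussfgqi" → 11 new (b, j, j, k, u, s, s, f, g, q, i)
  "bjx" → prefix "bj" already present; 1 new (x)
  "ewhvv" → 5 new (e, w, h, v, v)
  "mbsgvzhv" → 8 new (m, b, s, g, v, z, h, v)
  "bjkifyjj" → prefix "bj" already present; 6 new (k, i, f, y, j, j)
  "bjko" → prefix "bjk" already present; 1 new (o)
  "bjrtwpsv" → prefix "bj" already present; 6 new (r, t, w, p, s, v)
  "bjk" → prefix "bjk" already present; 0 new (none)
  "bjqvfaad" → prefix "bj" already present; 6 new (q, v, f, a, a, d)
Total nodes = 11 + 1 + 5 + 8 + 6 + 1 + 6 + 0 + 6 = 44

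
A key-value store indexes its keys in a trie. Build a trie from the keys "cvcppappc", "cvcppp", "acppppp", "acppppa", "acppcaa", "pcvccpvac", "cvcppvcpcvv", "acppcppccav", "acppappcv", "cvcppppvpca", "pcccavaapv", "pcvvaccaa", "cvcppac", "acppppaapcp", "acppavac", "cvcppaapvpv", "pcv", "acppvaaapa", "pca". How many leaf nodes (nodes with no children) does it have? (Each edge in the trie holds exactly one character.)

A leaf is a node with no children — equivalently, the end of a word that is not a proper prefix of any other stored word.
Those words: "acppappcv", "acppavac", "acppcaa", "acppcppccav", "acppppaapcp", "acppppp", "acppvaaapa", "cvcppaapvpv", "cvcppac", "cvcppappc", "cvcppppvpca", "cvcppvcpcvv", "pca", "pcccavaapv", "pcvccpvac", "pcvvaccaa"
Leaf count: 16

16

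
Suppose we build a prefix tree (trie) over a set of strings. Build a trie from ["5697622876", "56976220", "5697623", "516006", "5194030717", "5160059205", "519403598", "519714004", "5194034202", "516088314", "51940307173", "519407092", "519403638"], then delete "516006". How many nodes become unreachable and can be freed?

1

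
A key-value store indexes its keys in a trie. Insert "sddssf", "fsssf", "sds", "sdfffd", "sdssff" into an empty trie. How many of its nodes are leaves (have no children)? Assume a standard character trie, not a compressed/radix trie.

A leaf is a node with no children — equivalently, the end of a word that is not a proper prefix of any other stored word.
Those words: "fsssf", "sddssf", "sdfffd", "sdssff"
Leaf count: 4

4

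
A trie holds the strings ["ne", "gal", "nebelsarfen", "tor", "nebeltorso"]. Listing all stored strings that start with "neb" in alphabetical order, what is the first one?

nebelsarfen

DFS of the "neb" subtree visits, in order: "nebelsarfen", "nebeltorso"
The 1st is nebelsarfen.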